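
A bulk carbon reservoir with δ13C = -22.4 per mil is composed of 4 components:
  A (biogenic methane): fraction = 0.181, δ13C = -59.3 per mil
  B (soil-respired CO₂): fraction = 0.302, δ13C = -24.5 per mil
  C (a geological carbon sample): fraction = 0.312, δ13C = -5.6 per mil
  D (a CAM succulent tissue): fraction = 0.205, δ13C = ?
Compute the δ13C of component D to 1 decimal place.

-12.3 per mil

Isotope mass balance: δ_bulk = Σ fᵢ·δᵢ.
-22.4 = 0.181×(-59.3) + 0.302×(-24.5) + 0.312×(-5.6) + 0.205×δ_D
0.205·δ_D = -22.4 − (-19.880) = -2.520
δ_D = -2.520 / 0.205 = -12.30 per mil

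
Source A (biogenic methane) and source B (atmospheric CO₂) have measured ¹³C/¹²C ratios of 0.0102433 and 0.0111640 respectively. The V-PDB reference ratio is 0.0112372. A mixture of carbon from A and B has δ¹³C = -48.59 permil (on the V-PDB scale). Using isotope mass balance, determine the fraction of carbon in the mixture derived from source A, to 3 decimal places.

δ_A = (0.0102433/0.0112372 − 1)×1000 = (0.911553 − 1)×1000 = -88.447 permil
δ_B = (0.0111640/0.0112372 − 1)×1000 = (0.993486 − 1)×1000 = -6.514 permil
f_A = (δ_mix − δ_B)/(δ_A − δ_B) = (-48.59 − (-6.514))/(-88.447 − (-6.514))
f_A = -42.076 / -81.933 = 0.5135

0.514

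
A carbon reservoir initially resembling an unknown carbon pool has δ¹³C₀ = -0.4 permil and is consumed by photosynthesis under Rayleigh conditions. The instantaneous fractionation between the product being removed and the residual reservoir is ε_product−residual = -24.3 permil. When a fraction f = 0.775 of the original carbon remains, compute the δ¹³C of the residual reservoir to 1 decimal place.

5.8 permil

Rayleigh residual: δ_res = (δ₀ + 1000)·f^(α−1) − 1000
α = ε/1000 + 1 = 0.97570, so α − 1 = -0.02430
f^(α−1) = 0.775^(-0.02430) = 1.006213
δ_res = (-0.4 + 1000) × 1.006213 − 1000 = 1005.811 − 1000 = 5.81 permil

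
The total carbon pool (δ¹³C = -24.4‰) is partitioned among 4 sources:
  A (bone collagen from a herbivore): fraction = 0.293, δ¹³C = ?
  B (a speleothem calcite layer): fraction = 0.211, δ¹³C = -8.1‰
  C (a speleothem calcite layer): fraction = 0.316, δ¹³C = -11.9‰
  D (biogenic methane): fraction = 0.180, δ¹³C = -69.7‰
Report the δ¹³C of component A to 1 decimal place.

Isotope mass balance: δ_bulk = Σ fᵢ·δᵢ.
-24.4 = 0.293×δ_A + 0.211×(-8.1) + 0.316×(-11.9) + 0.180×(-69.7)
0.293·δ_A = -24.4 − (-18.015) = -6.384
δ_A = -6.384 / 0.293 = -21.79‰

-21.8‰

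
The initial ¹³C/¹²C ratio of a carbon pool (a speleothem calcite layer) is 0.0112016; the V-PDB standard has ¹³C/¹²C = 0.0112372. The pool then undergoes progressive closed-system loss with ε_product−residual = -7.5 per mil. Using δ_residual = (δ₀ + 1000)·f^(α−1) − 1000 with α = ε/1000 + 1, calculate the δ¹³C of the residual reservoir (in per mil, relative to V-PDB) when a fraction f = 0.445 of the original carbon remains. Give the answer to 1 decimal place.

δ₀ = (0.0112016/0.0112372 − 1)×1000 = (0.996832 − 1)×1000 = -3.168 per mil
α − 1 = ε/1000 = -0.0075
f^(α−1) = 0.445^(-0.0075) = 1.006091
δ_res = (-3.168 + 1000) × 1.006091 − 1000 = 1002.904 − 1000 = 2.90 per mil

2.9 per mil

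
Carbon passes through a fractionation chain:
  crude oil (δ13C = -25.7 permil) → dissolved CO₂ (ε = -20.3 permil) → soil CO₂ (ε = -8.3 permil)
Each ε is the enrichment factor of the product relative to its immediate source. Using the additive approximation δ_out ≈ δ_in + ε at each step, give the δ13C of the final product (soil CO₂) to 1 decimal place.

-54.3 permil

step 1: δ ≈ -25.7 + (-20.3) = -46.0 permil
step 2: δ ≈ -46.0 + (-8.3) = -54.3 permil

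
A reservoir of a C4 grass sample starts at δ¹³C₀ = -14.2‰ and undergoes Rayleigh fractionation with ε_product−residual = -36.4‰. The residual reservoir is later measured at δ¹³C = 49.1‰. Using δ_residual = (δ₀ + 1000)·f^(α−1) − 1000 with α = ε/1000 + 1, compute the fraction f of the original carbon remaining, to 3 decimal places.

α − 1 = ε/1000 = -0.0364
(δ_res + 1000)/(δ₀ + 1000) = (49.1 + 1000)/(-14.2 + 1000) = 1049.1/985.8 = 1.064212
f = 1.064212^(1/-0.0364) = exp(ln(1.064212)/-0.0364) = exp(0.06223/-0.0364)
f = exp(-1.7097) = 0.1809

0.181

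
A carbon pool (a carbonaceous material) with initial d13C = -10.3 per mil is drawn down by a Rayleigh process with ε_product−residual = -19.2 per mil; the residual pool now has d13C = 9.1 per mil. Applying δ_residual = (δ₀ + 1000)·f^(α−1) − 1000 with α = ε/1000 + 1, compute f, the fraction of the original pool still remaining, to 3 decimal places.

α − 1 = ε/1000 = -0.0192
(δ_res + 1000)/(δ₀ + 1000) = (9.1 + 1000)/(-10.3 + 1000) = 1009.1/989.7 = 1.019602
f = 1.019602^(1/-0.0192) = exp(ln(1.019602)/-0.0192) = exp(0.01941/-0.0192)
f = exp(-1.0111) = 0.3638

0.364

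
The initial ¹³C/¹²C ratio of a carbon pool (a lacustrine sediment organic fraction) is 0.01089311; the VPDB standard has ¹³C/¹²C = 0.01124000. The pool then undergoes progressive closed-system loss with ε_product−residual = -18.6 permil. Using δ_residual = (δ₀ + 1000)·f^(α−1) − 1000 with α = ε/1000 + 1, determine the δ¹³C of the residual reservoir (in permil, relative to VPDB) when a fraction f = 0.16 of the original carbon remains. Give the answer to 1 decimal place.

δ₀ = (0.01089311/0.01124000 − 1)×1000 = (0.969138 − 1)×1000 = -30.862 permil
α − 1 = ε/1000 = -0.0186
f^(α−1) = 0.16^(-0.0186) = 1.034674
δ_res = (-30.862 + 1000) × 1.034674 − 1000 = 1002.741 − 1000 = 2.74 permil

2.7 permil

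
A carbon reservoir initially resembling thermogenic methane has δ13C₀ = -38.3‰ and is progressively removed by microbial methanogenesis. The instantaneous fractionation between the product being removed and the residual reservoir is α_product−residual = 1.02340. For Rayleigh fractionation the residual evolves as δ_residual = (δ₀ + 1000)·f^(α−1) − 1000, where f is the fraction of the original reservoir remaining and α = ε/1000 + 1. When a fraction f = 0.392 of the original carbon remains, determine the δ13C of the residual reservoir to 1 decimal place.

-59.1‰

Rayleigh residual: δ_res = (δ₀ + 1000)·f^(α−1) − 1000
α − 1 = 0.02340
f^(α−1) = 0.392^(0.02340) = 0.978324
δ_res = (-38.3 + 1000) × 0.978324 − 1000 = 940.855 − 1000 = -59.15‰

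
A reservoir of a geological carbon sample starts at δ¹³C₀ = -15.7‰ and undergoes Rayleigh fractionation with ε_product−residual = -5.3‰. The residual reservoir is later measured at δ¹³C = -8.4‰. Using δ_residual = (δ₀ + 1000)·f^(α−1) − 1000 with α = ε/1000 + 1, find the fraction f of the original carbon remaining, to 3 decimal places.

α − 1 = ε/1000 = -0.0053
(δ_res + 1000)/(δ₀ + 1000) = (-8.4 + 1000)/(-15.7 + 1000) = 991.6/984.3 = 1.007416
f = 1.007416^(1/-0.0053) = exp(ln(1.007416)/-0.0053) = exp(0.00739/-0.0053)
f = exp(-1.3942) = 0.2480

0.248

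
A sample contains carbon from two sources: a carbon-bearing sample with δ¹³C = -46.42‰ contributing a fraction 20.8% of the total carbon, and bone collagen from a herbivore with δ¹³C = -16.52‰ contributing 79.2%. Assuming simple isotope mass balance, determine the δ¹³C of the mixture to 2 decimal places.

δ_mix = f_A·δ_A + f_B·δ_B
δ_mix = 0.208 × (-46.42) + 0.792 × (-16.52)
δ_mix = -9.655 + -13.084 = -22.739‰

-22.74‰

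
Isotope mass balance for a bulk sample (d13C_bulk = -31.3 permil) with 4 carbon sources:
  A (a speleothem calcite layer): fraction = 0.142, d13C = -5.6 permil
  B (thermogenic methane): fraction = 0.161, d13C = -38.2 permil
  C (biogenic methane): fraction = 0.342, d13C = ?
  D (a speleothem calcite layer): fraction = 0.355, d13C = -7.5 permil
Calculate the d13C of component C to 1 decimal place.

Isotope mass balance: δ_bulk = Σ fᵢ·δᵢ.
-31.3 = 0.142×(-5.6) + 0.161×(-38.2) + 0.342×δ_C + 0.355×(-7.5)
0.342·δ_C = -31.3 − (-9.608) = -21.692
δ_C = -21.692 / 0.342 = -63.43 permil

-63.4 permil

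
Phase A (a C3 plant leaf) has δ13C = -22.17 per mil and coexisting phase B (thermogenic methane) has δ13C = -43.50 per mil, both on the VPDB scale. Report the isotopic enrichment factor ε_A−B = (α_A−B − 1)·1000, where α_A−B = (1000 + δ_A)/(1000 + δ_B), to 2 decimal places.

α_A−B = (1000 + -22.17) / (1000 + -43.50) = 977.83 / 956.50 = 1.022300
ε_A−B = (1.022300 − 1) × 1000 = 22.300 per mil
(The approximation ε ≈ δ_A − δ_B would give 21.33 per mil.)

22.30 per mil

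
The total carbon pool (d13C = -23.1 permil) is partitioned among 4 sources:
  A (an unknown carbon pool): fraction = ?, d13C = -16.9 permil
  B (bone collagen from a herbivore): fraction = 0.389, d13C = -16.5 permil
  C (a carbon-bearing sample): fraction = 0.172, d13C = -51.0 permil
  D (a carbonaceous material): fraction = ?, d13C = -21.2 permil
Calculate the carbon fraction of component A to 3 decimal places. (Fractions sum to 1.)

Let f_A and f_D be the unknown fractions; fractions sum to 1 so f_A + f_D = 0.439.
Mass balance: Σ fᵢ·δᵢ = δ_bulk ⇒ f_A·(-16.9) + f_D·(-21.2) = -23.1 − (-15.190) = -7.910
Substitute f_D = 0.439 − f_A:
f_A·(-16.9 − -21.2) = -7.910 − 0.439×(-21.2) = 1.397
f_A = 1.397 / 4.3 = 0.3250

0.325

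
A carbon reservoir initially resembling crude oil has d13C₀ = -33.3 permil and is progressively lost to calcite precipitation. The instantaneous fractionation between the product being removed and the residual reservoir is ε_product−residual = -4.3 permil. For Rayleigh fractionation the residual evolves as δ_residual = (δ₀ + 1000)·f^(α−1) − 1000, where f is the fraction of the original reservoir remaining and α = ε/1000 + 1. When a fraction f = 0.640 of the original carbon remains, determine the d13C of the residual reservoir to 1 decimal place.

-31.4 permil

Rayleigh residual: δ_res = (δ₀ + 1000)·f^(α−1) − 1000
α = ε/1000 + 1 = 0.99570, so α − 1 = -0.00430
f^(α−1) = 0.640^(-0.00430) = 1.001921
δ_res = (-33.3 + 1000) × 1.001921 − 1000 = 968.557 − 1000 = -31.44 permil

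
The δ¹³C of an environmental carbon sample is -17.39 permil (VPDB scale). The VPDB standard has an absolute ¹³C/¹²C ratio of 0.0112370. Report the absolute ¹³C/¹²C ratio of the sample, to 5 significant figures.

R_sample = R_standard × (δ¹³C/1000 + 1)
R_sample = 0.0112370 × (-17.39/1000 + 1) = 0.0112370 × 0.982610
R_sample = 0.0110416

0.011042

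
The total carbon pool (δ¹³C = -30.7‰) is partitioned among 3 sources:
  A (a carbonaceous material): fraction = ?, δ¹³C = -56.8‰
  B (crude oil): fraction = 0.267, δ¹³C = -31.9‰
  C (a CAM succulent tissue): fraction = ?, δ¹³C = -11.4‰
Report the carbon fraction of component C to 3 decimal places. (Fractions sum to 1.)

Let f_C and f_A be the unknown fractions; fractions sum to 1 so f_C + f_A = 0.733.
Mass balance: Σ fᵢ·δᵢ = δ_bulk ⇒ f_C·(-11.4) + f_A·(-56.8) = -30.7 − (-8.517) = -22.183
Substitute f_A = 0.733 − f_C:
f_C·(-11.4 − -56.8) = -22.183 − 0.733×(-56.8) = 19.452
f_C = 19.452 / 45.4 = 0.4285

0.428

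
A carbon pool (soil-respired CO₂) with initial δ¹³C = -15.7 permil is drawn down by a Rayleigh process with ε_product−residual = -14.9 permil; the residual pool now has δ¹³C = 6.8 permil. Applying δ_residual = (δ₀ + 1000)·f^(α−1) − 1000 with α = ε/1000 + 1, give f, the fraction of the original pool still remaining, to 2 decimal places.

α − 1 = ε/1000 = -0.0149
(δ_res + 1000)/(δ₀ + 1000) = (6.8 + 1000)/(-15.7 + 1000) = 1006.8/984.3 = 1.022859
f = 1.022859^(1/-0.0149) = exp(ln(1.022859)/-0.0149) = exp(0.02260/-0.0149)
f = exp(-1.5169) = 0.2194

0.22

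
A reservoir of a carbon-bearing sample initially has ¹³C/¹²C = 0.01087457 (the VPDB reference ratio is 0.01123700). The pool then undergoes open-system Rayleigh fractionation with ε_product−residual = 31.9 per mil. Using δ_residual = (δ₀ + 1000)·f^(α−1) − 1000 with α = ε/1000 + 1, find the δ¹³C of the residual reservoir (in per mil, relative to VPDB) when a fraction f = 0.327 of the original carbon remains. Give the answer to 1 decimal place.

-66.2 per mil

δ₀ = (0.01087457/0.01123700 − 1)×1000 = (0.967747 − 1)×1000 = -32.253 per mil
α − 1 = ε/1000 = 0.0319
f^(α−1) = 0.327^(0.0319) = 0.964971
δ_res = (-32.253 + 1000) × 0.964971 − 1000 = 933.847 − 1000 = -66.15 per mil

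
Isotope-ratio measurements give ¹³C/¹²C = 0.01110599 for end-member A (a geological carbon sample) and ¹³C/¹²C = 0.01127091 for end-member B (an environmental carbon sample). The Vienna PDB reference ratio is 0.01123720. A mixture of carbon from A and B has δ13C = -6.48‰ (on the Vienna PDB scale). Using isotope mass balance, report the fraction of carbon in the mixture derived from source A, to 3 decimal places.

δ_A = (0.01110599/0.01123720 − 1)×1000 = (0.988324 − 1)×1000 = -11.676‰
δ_B = (0.01127091/0.01123720 − 1)×1000 = (1.003000 − 1)×1000 = 3.000‰
f_A = (δ_mix − δ_B)/(δ_A − δ_B) = (-6.48 − (3.000))/(-11.676 − (3.000))
f_A = -9.480 / -14.676 = 0.6459

0.646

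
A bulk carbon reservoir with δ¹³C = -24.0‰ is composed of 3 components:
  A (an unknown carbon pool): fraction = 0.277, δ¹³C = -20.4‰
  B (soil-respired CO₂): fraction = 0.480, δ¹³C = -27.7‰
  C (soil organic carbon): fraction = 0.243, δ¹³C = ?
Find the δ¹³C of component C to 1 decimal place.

-20.8‰

Isotope mass balance: δ_bulk = Σ fᵢ·δᵢ.
-24.0 = 0.277×(-20.4) + 0.480×(-27.7) + 0.243×δ_C
0.243·δ_C = -24.0 − (-18.947) = -5.053
δ_C = -5.053 / 0.243 = -20.80‰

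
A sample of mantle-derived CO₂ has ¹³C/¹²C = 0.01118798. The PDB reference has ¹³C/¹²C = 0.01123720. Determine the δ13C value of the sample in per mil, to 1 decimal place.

-4.4 per mil

δ13C = (R_sample / R_standard − 1) × 1000
R_sample / R_standard = 0.01118798 / 0.01123720 = 0.995620
δ13C = (0.995620 − 1) × 1000 = -4.38 per mil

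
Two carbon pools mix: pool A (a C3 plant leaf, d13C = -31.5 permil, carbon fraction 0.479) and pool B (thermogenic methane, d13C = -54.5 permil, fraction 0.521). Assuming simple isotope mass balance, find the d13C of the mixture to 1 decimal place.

δ_mix = f_A·δ_A + f_B·δ_B
δ_mix = 0.479 × (-31.5) + 0.521 × (-54.5)
δ_mix = -15.09 + -28.39 = -43.48 permil

-43.5 permil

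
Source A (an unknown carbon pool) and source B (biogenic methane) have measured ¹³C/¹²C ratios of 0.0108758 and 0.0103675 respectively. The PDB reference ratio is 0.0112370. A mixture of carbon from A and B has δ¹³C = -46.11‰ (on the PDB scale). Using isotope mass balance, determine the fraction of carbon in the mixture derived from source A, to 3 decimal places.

0.691

δ_A = (0.0108758/0.0112370 − 1)×1000 = (0.967856 − 1)×1000 = -32.144‰
δ_B = (0.0103675/0.0112370 − 1)×1000 = (0.922622 − 1)×1000 = -77.378‰
f_A = (δ_mix − δ_B)/(δ_A − δ_B) = (-46.11 − (-77.378))/(-32.144 − (-77.378))
f_A = 31.268 / 45.234 = 0.6912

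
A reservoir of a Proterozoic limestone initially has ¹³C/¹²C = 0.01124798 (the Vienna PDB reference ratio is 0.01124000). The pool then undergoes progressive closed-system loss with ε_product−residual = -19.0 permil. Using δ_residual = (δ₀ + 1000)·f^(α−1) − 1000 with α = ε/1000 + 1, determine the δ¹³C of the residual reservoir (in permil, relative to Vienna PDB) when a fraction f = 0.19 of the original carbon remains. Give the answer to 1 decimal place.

32.8 permil

δ₀ = (0.01124798/0.01124000 − 1)×1000 = (1.000710 − 1)×1000 = 0.710 permil
α − 1 = ε/1000 = -0.0190
f^(α−1) = 0.19^(-0.0190) = 1.032057
δ_res = (0.710 + 1000) × 1.032057 − 1000 = 1032.790 − 1000 = 32.79 permil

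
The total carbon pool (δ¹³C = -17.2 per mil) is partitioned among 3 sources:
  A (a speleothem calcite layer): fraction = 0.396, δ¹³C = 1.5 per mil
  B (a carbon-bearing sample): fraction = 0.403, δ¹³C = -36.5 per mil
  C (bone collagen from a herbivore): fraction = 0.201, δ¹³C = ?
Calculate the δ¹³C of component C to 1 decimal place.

-15.3 per mil

Isotope mass balance: δ_bulk = Σ fᵢ·δᵢ.
-17.2 = 0.396×(1.5) + 0.403×(-36.5) + 0.201×δ_C
0.201·δ_C = -17.2 − (-14.116) = -3.084
δ_C = -3.084 / 0.201 = -15.35 per mil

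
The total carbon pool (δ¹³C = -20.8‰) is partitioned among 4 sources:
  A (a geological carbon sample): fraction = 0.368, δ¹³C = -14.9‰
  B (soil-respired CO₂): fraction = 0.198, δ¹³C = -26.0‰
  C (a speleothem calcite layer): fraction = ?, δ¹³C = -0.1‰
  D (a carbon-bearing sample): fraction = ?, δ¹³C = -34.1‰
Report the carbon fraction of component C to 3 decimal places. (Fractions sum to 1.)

Let f_C and f_D be the unknown fractions; fractions sum to 1 so f_C + f_D = 0.434.
Mass balance: Σ fᵢ·δᵢ = δ_bulk ⇒ f_C·(-0.1) + f_D·(-34.1) = -20.8 − (-10.631) = -10.169
Substitute f_D = 0.434 − f_C:
f_C·(-0.1 − -34.1) = -10.169 − 0.434×(-34.1) = 4.631
f_C = 4.631 / 34.0 = 0.1362

0.136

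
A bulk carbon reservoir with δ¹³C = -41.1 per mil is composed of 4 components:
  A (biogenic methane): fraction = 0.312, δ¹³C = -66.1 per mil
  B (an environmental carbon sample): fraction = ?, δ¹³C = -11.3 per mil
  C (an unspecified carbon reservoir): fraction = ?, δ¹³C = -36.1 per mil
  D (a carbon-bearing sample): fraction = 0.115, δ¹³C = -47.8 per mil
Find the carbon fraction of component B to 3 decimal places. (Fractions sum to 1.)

Let f_B and f_C be the unknown fractions; fractions sum to 1 so f_B + f_C = 0.573.
Mass balance: Σ fᵢ·δᵢ = δ_bulk ⇒ f_B·(-11.3) + f_C·(-36.1) = -41.1 − (-26.120) = -14.980
Substitute f_C = 0.573 − f_B:
f_B·(-11.3 − -36.1) = -14.980 − 0.573×(-36.1) = 5.705
f_B = 5.705 / 24.8 = 0.2301

0.230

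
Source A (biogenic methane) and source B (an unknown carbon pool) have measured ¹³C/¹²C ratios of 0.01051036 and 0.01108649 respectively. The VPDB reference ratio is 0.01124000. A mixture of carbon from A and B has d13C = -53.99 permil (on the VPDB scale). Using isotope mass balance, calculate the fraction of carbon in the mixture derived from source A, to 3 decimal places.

0.787

δ_A = (0.01051036/0.01124000 − 1)×1000 = (0.935085 − 1)×1000 = -64.915 permil
δ_B = (0.01108649/0.01124000 − 1)×1000 = (0.986343 − 1)×1000 = -13.657 permil
f_A = (δ_mix − δ_B)/(δ_A − δ_B) = (-53.99 − (-13.657))/(-64.915 − (-13.657))
f_A = -40.333 / -51.257 = 0.7869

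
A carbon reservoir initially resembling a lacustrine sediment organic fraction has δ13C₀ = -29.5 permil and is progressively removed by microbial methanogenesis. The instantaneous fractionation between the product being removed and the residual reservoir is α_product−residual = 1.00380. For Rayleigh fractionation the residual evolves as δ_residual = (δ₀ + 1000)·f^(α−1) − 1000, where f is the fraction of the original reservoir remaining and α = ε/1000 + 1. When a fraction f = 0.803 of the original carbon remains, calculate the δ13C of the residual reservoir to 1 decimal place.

Rayleigh residual: δ_res = (δ₀ + 1000)·f^(α−1) − 1000
α − 1 = 0.00380
f^(α−1) = 0.803^(0.00380) = 0.999167
δ_res = (-29.5 + 1000) × 0.999167 − 1000 = 969.691 − 1000 = -30.31 permil

-30.3 permil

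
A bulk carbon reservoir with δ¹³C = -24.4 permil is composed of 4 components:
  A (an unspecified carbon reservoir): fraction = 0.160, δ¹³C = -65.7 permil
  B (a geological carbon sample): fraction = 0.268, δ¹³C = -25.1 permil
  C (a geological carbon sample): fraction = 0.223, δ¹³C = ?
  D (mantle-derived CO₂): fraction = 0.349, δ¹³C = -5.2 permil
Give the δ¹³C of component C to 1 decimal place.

-24.0 permil

Isotope mass balance: δ_bulk = Σ fᵢ·δᵢ.
-24.4 = 0.160×(-65.7) + 0.268×(-25.1) + 0.223×δ_C + 0.349×(-5.2)
0.223·δ_C = -24.4 − (-19.054) = -5.346
δ_C = -5.346 / 0.223 = -23.97 permil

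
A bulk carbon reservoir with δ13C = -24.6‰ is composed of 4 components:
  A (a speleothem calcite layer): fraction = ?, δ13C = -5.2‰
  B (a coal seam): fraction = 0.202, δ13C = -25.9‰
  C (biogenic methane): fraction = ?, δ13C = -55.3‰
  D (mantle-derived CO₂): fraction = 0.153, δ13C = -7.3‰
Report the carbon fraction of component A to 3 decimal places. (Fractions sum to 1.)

Let f_A and f_C be the unknown fractions; fractions sum to 1 so f_A + f_C = 0.645.
Mass balance: Σ fᵢ·δᵢ = δ_bulk ⇒ f_A·(-5.2) + f_C·(-55.3) = -24.6 − (-6.349) = -18.251
Substitute f_C = 0.645 − f_A:
f_A·(-5.2 − -55.3) = -18.251 − 0.645×(-55.3) = 17.417
f_A = 17.417 / 50.1 = 0.3476

0.348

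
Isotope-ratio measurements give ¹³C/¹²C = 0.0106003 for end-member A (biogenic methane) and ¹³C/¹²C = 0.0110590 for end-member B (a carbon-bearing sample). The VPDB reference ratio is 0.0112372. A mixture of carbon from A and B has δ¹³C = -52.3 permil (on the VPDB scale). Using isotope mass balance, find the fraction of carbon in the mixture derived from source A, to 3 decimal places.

δ_A = (0.0106003/0.0112372 − 1)×1000 = (0.943322 − 1)×1000 = -56.678 permil
δ_B = (0.0110590/0.0112372 − 1)×1000 = (0.984142 − 1)×1000 = -15.858 permil
f_A = (δ_mix − δ_B)/(δ_A − δ_B) = (-52.3 − (-15.858))/(-56.678 − (-15.858))
f_A = -36.442 / -40.820 = 0.8928

0.893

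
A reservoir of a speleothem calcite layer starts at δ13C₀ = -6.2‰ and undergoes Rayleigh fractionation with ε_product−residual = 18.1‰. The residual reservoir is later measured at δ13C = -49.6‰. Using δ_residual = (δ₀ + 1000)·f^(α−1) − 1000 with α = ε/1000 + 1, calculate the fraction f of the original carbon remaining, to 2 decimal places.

α − 1 = ε/1000 = 0.0181
(δ_res + 1000)/(δ₀ + 1000) = (-49.6 + 1000)/(-6.2 + 1000) = 950.4/993.8 = 0.956329
f = 0.956329^(1/0.0181) = exp(ln(0.956329)/0.0181) = exp(-0.04465/0.0181)
f = exp(-2.4670) = 0.0848

0.08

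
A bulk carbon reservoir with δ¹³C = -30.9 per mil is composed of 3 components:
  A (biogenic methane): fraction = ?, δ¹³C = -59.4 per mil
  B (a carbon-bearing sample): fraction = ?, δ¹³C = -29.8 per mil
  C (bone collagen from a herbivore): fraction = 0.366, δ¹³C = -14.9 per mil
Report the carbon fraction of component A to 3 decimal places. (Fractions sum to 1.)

0.221

Let f_A and f_B be the unknown fractions; fractions sum to 1 so f_A + f_B = 0.634.
Mass balance: Σ fᵢ·δᵢ = δ_bulk ⇒ f_A·(-59.4) + f_B·(-29.8) = -30.9 − (-5.453) = -25.447
Substitute f_B = 0.634 − f_A:
f_A·(-59.4 − -29.8) = -25.447 − 0.634×(-29.8) = -6.553
f_A = -6.553 / -29.6 = 0.2214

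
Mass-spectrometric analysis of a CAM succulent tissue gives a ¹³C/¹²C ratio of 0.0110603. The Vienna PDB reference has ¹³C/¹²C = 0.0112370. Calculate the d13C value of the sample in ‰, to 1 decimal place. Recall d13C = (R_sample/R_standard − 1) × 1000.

d13C = (R_sample / R_standard − 1) × 1000
R_sample / R_standard = 0.0110603 / 0.0112370 = 0.984275
d13C = (0.984275 − 1) × 1000 = -15.72‰

-15.7‰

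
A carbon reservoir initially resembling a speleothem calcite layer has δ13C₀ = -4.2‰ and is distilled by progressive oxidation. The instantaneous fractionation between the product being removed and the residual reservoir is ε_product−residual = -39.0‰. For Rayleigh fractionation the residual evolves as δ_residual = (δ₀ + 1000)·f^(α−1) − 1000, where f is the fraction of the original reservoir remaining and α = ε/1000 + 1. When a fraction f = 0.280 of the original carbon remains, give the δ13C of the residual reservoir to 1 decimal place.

46.5‰

Rayleigh residual: δ_res = (δ₀ + 1000)·f^(α−1) − 1000
α = ε/1000 + 1 = 0.96100, so α − 1 = -0.03900
f^(α−1) = 0.280^(-0.03900) = 1.050899
δ_res = (-4.2 + 1000) × 1.050899 − 1000 = 1046.485 − 1000 = 46.48‰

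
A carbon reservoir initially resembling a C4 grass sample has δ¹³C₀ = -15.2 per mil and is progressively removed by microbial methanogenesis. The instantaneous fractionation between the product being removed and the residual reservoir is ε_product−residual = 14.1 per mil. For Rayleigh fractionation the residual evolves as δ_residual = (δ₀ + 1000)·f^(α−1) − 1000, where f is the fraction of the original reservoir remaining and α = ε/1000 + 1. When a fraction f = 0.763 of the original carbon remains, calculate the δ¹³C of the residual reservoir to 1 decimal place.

-18.9 per mil

Rayleigh residual: δ_res = (δ₀ + 1000)·f^(α−1) − 1000
α = ε/1000 + 1 = 1.01410, so α − 1 = 0.01410
f^(α−1) = 0.763^(0.01410) = 0.996193
δ_res = (-15.2 + 1000) × 0.996193 − 1000 = 981.051 − 1000 = -18.95 per mil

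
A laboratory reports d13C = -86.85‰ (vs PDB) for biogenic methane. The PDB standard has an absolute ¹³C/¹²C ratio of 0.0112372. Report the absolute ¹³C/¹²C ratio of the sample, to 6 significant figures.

0.0102612

R_sample = R_standard × (d13C/1000 + 1)
R_sample = 0.0112372 × (-86.85/1000 + 1) = 0.0112372 × 0.913150
R_sample = 0.0102612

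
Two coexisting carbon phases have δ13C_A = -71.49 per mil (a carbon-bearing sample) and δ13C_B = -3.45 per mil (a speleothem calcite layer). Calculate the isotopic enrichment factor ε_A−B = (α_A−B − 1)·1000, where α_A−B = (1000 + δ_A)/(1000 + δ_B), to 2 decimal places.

-68.28 per mil

α_A−B = (1000 + -71.49) / (1000 + -3.45) = 928.51 / 996.55 = 0.931724
ε_A−B = (0.931724 − 1) × 1000 = -68.276 per mil
(The approximation ε ≈ δ_A − δ_B would give -68.04 per mil.)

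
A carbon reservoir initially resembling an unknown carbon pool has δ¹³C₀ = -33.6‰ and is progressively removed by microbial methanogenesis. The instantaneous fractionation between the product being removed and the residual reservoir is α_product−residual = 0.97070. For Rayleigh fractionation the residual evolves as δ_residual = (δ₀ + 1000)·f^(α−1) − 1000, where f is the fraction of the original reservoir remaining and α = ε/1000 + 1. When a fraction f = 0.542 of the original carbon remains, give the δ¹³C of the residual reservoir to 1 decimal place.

-16.1‰

Rayleigh residual: δ_res = (δ₀ + 1000)·f^(α−1) − 1000
α − 1 = -0.02930
f^(α−1) = 0.542^(-0.02930) = 1.018108
δ_res = (-33.6 + 1000) × 1.018108 − 1000 = 983.900 − 1000 = -16.10‰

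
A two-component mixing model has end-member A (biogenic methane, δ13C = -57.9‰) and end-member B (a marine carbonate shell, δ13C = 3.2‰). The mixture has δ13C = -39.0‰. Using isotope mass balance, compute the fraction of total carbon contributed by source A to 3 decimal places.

δ_mix = f_A·δ_A + (1 − f_A)·δ_B  ⇒  f_A = (δ_mix − δ_B)/(δ_A − δ_B)
f_A = (-39.0 − (3.2)) / (-57.9 − (3.2))
f_A = -42.2 / -61.1 = 0.6907

0.691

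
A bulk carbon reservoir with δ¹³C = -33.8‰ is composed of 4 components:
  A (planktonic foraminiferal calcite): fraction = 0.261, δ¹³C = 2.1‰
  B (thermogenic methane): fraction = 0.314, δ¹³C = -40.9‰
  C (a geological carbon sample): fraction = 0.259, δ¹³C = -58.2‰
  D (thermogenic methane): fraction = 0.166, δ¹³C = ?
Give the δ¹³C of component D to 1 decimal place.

Isotope mass balance: δ_bulk = Σ fᵢ·δᵢ.
-33.8 = 0.261×(2.1) + 0.314×(-40.9) + 0.259×(-58.2) + 0.166×δ_D
0.166·δ_D = -33.8 − (-27.368) = -6.432
δ_D = -6.432 / 0.166 = -38.75‰

-38.7‰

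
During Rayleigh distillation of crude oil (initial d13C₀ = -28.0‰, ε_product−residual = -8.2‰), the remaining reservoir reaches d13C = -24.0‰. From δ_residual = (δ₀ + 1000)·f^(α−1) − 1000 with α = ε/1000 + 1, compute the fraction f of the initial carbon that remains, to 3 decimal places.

0.606

α − 1 = ε/1000 = -0.0082
(δ_res + 1000)/(δ₀ + 1000) = (-24.0 + 1000)/(-28.0 + 1000) = 976.0/972.0 = 1.004115
f = 1.004115^(1/-0.0082) = exp(ln(1.004115)/-0.0082) = exp(0.00411/-0.0082)
f = exp(-0.5008) = 0.6060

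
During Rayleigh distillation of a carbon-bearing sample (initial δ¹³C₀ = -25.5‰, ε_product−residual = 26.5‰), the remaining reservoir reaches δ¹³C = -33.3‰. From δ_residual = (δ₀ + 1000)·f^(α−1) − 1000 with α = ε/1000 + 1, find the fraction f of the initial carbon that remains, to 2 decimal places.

0.74

α − 1 = ε/1000 = 0.0265
(δ_res + 1000)/(δ₀ + 1000) = (-33.3 + 1000)/(-25.5 + 1000) = 966.7/974.5 = 0.991996
f = 0.991996^(1/0.0265) = exp(ln(0.991996)/0.0265) = exp(-0.00804/0.0265)
f = exp(-0.3033) = 0.7384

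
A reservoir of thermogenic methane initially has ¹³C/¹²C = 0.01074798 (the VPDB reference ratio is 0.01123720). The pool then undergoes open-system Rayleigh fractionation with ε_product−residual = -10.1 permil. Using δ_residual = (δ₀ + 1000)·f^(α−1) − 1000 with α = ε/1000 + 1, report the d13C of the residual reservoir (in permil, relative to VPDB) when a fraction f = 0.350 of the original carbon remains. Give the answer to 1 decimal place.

-33.3 permil

δ₀ = (0.01074798/0.01123720 − 1)×1000 = (0.956464 − 1)×1000 = -43.536 permil
α − 1 = ε/1000 = -0.0101
f^(α−1) = 0.350^(-0.0101) = 1.010660
δ_res = (-43.536 + 1000) × 1.010660 − 1000 = 966.660 − 1000 = -33.34 permil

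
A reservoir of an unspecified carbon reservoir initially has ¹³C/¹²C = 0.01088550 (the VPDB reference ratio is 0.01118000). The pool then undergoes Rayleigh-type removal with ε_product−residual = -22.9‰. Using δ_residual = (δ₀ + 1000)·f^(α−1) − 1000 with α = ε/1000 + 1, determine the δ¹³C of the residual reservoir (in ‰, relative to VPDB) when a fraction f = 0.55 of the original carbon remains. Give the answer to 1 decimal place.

-12.9‰

δ₀ = (0.01088550/0.01118000 − 1)×1000 = (0.973658 − 1)×1000 = -26.342‰
α − 1 = ε/1000 = -0.0229
f^(α−1) = 0.55^(-0.0229) = 1.013785
δ_res = (-26.342 + 1000) × 1.013785 − 1000 = 987.080 − 1000 = -12.92‰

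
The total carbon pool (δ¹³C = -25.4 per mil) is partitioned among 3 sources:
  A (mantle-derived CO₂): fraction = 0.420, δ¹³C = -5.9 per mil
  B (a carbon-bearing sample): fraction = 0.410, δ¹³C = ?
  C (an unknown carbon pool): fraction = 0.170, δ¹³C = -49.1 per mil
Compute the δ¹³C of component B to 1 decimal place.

-35.5 per mil

Isotope mass balance: δ_bulk = Σ fᵢ·δᵢ.
-25.4 = 0.420×(-5.9) + 0.410×δ_B + 0.170×(-49.1)
0.410·δ_B = -25.4 − (-10.825) = -14.575
δ_B = -14.575 / 0.410 = -35.55 per mil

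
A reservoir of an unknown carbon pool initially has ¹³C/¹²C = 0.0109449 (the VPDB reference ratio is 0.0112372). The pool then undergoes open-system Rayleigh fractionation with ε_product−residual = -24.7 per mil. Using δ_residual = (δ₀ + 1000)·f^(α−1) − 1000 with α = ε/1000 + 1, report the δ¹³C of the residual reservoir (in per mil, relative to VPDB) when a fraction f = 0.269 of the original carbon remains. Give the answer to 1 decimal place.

δ₀ = (0.0109449/0.0112372 − 1)×1000 = (0.973988 − 1)×1000 = -26.012 per mil
α − 1 = ε/1000 = -0.0247
f^(α−1) = 0.269^(-0.0247) = 1.032964
δ_res = (-26.012 + 1000) × 1.032964 − 1000 = 1006.095 − 1000 = 6.09 per mil

6.1 per mil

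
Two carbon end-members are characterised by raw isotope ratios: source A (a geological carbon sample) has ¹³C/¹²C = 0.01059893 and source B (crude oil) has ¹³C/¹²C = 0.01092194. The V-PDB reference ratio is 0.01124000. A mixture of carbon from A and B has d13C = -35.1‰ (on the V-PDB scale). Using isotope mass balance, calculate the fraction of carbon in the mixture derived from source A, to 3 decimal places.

δ_A = (0.01059893/0.01124000 − 1)×1000 = (0.942965 − 1)×1000 = -57.035‰
δ_B = (0.01092194/0.01124000 − 1)×1000 = (0.971703 − 1)×1000 = -28.297‰
f_A = (δ_mix − δ_B)/(δ_A − δ_B) = (-35.1 − (-28.297))/(-57.035 − (-28.297))
f_A = -6.803 / -28.738 = 0.2367

0.237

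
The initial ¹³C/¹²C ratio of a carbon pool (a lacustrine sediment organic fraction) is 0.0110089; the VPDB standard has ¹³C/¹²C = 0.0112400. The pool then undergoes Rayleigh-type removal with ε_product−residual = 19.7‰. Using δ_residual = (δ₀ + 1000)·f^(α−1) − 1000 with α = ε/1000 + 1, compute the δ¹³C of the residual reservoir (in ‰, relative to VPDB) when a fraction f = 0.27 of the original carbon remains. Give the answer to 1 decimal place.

-45.5‰

δ₀ = (0.0110089/0.0112400 − 1)×1000 = (0.979440 − 1)×1000 = -20.560‰
α − 1 = ε/1000 = 0.0197
f^(α−1) = 0.27^(0.0197) = 0.974536
δ_res = (-20.560 + 1000) × 0.974536 − 1000 = 954.499 − 1000 = -45.50‰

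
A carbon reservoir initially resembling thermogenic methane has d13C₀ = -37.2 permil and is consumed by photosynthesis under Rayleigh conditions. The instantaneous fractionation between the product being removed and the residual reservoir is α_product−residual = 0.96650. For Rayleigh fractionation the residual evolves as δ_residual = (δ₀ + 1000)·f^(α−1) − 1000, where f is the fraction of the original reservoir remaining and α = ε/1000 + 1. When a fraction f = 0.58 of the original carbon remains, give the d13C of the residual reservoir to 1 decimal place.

-19.5 permil

Rayleigh residual: δ_res = (δ₀ + 1000)·f^(α−1) − 1000
α − 1 = -0.03350
f^(α−1) = 0.58^(-0.03350) = 1.018416
δ_res = (-37.2 + 1000) × 1.018416 − 1000 = 980.531 − 1000 = -19.47 permil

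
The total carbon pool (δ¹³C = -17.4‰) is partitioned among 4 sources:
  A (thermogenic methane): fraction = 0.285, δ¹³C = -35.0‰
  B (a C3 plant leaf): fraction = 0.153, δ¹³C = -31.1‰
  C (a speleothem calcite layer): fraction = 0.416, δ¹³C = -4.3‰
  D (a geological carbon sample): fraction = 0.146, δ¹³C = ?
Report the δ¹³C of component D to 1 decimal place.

-6.0‰

Isotope mass balance: δ_bulk = Σ fᵢ·δᵢ.
-17.4 = 0.285×(-35.0) + 0.153×(-31.1) + 0.416×(-4.3) + 0.146×δ_D
0.146·δ_D = -17.4 − (-16.522) = -0.878
δ_D = -0.878 / 0.146 = -6.01‰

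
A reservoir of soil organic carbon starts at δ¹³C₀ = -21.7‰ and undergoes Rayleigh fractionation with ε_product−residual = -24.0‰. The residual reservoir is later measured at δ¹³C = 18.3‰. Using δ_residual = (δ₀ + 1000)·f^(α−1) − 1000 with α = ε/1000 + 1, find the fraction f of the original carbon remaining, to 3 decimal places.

0.188

α − 1 = ε/1000 = -0.0240
(δ_res + 1000)/(δ₀ + 1000) = (18.3 + 1000)/(-21.7 + 1000) = 1018.3/978.3 = 1.040887
f = 1.040887^(1/-0.0240) = exp(ln(1.040887)/-0.0240) = exp(0.04007/-0.0240)
f = exp(-1.6697) = 0.1883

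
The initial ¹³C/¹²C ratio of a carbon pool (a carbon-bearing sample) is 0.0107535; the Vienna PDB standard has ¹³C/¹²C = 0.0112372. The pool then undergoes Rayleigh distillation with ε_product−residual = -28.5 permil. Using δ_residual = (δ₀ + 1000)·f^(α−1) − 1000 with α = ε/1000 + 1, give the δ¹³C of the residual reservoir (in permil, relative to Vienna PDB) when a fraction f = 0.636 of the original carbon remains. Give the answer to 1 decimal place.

δ₀ = (0.0107535/0.0112372 − 1)×1000 = (0.956955 − 1)×1000 = -43.045 permil
α − 1 = ε/1000 = -0.0285
f^(α−1) = 0.636^(-0.0285) = 1.012981
δ_res = (-43.045 + 1000) × 1.012981 − 1000 = 969.378 − 1000 = -30.62 permil

-30.6 permil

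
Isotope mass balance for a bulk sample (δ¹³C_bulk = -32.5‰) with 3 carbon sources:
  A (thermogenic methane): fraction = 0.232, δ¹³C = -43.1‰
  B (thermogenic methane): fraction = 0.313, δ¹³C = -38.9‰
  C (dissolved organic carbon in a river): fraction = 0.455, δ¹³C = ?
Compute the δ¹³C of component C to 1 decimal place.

-22.7‰

Isotope mass balance: δ_bulk = Σ fᵢ·δᵢ.
-32.5 = 0.232×(-43.1) + 0.313×(-38.9) + 0.455×δ_C
0.455·δ_C = -32.5 − (-22.175) = -10.325
δ_C = -10.325 / 0.455 = -22.69‰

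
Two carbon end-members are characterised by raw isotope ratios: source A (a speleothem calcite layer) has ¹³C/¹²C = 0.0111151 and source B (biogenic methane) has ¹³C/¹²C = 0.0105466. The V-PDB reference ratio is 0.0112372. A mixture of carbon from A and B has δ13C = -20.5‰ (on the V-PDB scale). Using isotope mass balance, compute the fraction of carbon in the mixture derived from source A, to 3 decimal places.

δ_A = (0.0111151/0.0112372 − 1)×1000 = (0.989134 − 1)×1000 = -10.866‰
δ_B = (0.0105466/0.0112372 − 1)×1000 = (0.938543 − 1)×1000 = -61.457‰
f_A = (δ_mix − δ_B)/(δ_A − δ_B) = (-20.5 − (-61.457))/(-10.866 − (-61.457))
f_A = 40.957 / 50.591 = 0.8096

0.810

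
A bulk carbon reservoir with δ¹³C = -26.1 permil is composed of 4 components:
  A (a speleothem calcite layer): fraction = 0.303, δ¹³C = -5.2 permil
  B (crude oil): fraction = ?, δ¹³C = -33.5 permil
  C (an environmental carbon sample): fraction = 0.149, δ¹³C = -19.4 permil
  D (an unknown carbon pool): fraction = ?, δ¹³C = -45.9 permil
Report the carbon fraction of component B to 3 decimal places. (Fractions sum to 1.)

0.284

Let f_B and f_D be the unknown fractions; fractions sum to 1 so f_B + f_D = 0.548.
Mass balance: Σ fᵢ·δᵢ = δ_bulk ⇒ f_B·(-33.5) + f_D·(-45.9) = -26.1 − (-4.466) = -21.634
Substitute f_D = 0.548 − f_B:
f_B·(-33.5 − -45.9) = -21.634 − 0.548×(-45.9) = 3.519
f_B = 3.519 / 12.4 = 0.2838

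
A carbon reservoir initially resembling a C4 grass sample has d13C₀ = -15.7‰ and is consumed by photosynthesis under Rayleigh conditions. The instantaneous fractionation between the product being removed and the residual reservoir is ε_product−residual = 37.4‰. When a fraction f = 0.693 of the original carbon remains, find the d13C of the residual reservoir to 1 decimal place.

Rayleigh residual: δ_res = (δ₀ + 1000)·f^(α−1) − 1000
α = ε/1000 + 1 = 1.03740, so α − 1 = 0.03740
f^(α−1) = 0.693^(0.03740) = 0.986378
δ_res = (-15.7 + 1000) × 0.986378 − 1000 = 970.892 − 1000 = -29.11‰

-29.1‰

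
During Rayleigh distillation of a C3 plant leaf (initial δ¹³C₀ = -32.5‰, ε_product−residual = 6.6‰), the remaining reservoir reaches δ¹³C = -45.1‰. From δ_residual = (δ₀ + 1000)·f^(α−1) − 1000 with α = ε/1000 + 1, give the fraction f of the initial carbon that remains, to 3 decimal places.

α − 1 = ε/1000 = 0.0066
(δ_res + 1000)/(δ₀ + 1000) = (-45.1 + 1000)/(-32.5 + 1000) = 954.9/967.5 = 0.986977
f = 0.986977^(1/0.0066) = exp(ln(0.986977)/0.0066) = exp(-0.01311/0.0066)
f = exp(-1.9862) = 0.1372

0.137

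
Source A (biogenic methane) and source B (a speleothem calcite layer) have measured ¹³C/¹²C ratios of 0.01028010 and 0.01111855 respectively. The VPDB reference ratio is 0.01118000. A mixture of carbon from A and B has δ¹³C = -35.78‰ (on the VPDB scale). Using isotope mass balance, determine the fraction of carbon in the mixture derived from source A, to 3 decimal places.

δ_A = (0.01028010/0.01118000 − 1)×1000 = (0.919508 − 1)×1000 = -80.492‰
δ_B = (0.01111855/0.01118000 − 1)×1000 = (0.994504 − 1)×1000 = -5.496‰
f_A = (δ_mix − δ_B)/(δ_A − δ_B) = (-35.78 − (-5.496))/(-80.492 − (-5.496))
f_A = -30.284 / -74.996 = 0.4038

0.404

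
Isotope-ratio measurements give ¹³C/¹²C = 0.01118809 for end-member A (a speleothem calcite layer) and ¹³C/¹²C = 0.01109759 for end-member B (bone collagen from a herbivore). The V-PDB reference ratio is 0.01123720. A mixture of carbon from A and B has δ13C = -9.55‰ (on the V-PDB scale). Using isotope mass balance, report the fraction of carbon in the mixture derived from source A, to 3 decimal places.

δ_A = (0.01118809/0.01123720 − 1)×1000 = (0.995630 − 1)×1000 = -4.370‰
δ_B = (0.01109759/0.01123720 − 1)×1000 = (0.987576 − 1)×1000 = -12.424‰
f_A = (δ_mix − δ_B)/(δ_A − δ_B) = (-9.55 − (-12.424))/(-4.370 − (-12.424))
f_A = 2.874 / 8.054 = 0.3568

0.357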